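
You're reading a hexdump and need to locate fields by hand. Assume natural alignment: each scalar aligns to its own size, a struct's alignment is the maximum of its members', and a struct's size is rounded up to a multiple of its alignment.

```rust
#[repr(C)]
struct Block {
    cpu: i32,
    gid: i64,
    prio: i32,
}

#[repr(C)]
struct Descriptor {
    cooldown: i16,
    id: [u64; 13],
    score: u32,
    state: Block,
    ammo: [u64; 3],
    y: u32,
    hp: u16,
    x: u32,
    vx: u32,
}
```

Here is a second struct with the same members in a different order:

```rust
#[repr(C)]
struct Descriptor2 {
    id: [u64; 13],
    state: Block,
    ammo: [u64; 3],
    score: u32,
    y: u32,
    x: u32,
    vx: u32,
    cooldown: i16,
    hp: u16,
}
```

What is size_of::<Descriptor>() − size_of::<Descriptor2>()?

8

Block: cpu at 0 (size 4, align 4) → ends 4; pad 4 to align 8 for gid; gid at 8 (size 8, align 8) → ends 16; prio at 16 (size 4, align 4) → ends 20; tail pad 4 to reach multiple of 8; total 24 bytes, alignment 8
cooldown at 0 (size 2, align 2) → ends 2
pad 6 to align 8 for id
id at 8 (size 104, align 8) → ends 112
score at 112 (size 4, align 4) → ends 116
pad 4 to align 8 for state
state at 120 (size 24, align 8) → ends 144
ammo at 144 (size 24, align 8) → ends 168
y at 168 (size 4, align 4) → ends 172
hp at 172 (size 2, align 2) → ends 174
pad 2 to align 4 for x
x at 176 (size 4, align 4) → ends 180
vx at 180 (size 4, align 4) → ends 184
total 184 bytes, alignment 8
— Descriptor2 —
id at 0 (size 104, align 8) → ends 104
state at 104 (size 24, align 8) → ends 128
ammo at 128 (size 24, align 8) → ends 152
score at 152 (size 4, align 4) → ends 156
y at 156 (size 4, align 4) → ends 160
x at 160 (size 4, align 4) → ends 164
vx at 164 (size 4, align 4) → ends 168
cooldown at 168 (size 2, align 2) → ends 170
hp at 170 (size 2, align 2) → ends 172
tail pad 4 to reach multiple of 8
total 176 bytes, alignment 8
184 − 176 = 8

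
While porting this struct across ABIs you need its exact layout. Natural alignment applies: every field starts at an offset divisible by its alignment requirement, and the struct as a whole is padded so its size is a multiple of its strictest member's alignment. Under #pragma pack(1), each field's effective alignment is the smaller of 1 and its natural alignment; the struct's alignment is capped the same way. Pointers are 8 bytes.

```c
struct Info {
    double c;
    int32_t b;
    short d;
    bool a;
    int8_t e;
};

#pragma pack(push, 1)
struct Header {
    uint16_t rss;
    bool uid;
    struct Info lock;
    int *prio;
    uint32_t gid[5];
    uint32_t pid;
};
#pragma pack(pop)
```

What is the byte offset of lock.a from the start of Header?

Info: 0..8  c  (8B, 8-aligned); 8..12  b  (4B, 4-aligned); 12..14  d  (2B, 2-aligned); 14..15  a  (1B, 1-aligned); 15..16  e  (1B, 1-aligned); sizeof = 16, alignof = 8
0..2  rss  (2B, 1-aligned)
2..3  uid  (1B, 1-aligned)
3..19  lock  (16B, 1-aligned)
within Info: a at 14
3 + 14 = 17

17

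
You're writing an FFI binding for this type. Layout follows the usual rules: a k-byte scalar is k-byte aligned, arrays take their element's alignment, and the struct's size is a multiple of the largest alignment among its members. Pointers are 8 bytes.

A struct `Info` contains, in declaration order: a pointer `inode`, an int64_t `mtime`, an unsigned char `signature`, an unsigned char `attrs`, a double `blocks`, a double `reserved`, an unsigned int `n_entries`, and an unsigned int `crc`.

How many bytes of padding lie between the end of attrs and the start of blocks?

6

@0: inode [8B, align 8] → 8
@8: mtime [8B, align 8] → 16
@16: signature [1B, align 1] → 17
@17: attrs [1B, align 1] → 18
+6 pad (align 8)
@24: blocks [8B, align 8] → 32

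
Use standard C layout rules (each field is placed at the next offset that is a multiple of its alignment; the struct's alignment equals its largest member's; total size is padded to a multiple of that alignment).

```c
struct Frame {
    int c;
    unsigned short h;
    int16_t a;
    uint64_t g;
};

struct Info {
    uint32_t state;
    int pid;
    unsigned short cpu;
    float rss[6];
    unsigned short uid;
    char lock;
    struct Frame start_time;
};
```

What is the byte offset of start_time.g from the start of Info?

48

Frame: 0..4  c  (4B, 4-aligned); 4..6  h  (2B, 2-aligned); 6..8  a  (2B, 2-aligned); 8..16  g  (8B, 8-aligned); sizeof = 16, alignof = 8
0..4  state  (4B, 4-aligned)
4..8  pid  (4B, 4-aligned)
8..10  cpu  (2B, 2-aligned)
10..12  -- padding (2B)
12..36  rss  (24B, 4-aligned)
36..38  uid  (2B, 2-aligned)
38..39  lock  (1B, 1-aligned)
39..40  -- padding (1B)
40..56  start_time  (16B, 8-aligned)
within Frame: g at 8
40 + 8 = 48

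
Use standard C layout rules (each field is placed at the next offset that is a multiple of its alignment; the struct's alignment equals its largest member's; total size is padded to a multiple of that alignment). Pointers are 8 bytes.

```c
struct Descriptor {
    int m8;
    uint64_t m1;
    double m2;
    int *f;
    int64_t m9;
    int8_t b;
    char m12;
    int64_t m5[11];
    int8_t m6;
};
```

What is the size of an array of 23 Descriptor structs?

0..4  m8  (4B, 4-aligned)
4..8  -- padding (4B)
8..16  m1  (8B, 8-aligned)
16..24  m2  (8B, 8-aligned)
24..32  f  (8B, 8-aligned)
32..40  m9  (8B, 8-aligned)
40..41  b  (1B, 1-aligned)
41..42  m12  (1B, 1-aligned)
42..48  -- padding (6B)
48..136  m5  (88B, 8-aligned)
136..137  m6  (1B, 1-aligned)
137..144  -- tail padding (7B)
sizeof = 144, alignof = 8
array of 23: 23 × 144 = 3312

3312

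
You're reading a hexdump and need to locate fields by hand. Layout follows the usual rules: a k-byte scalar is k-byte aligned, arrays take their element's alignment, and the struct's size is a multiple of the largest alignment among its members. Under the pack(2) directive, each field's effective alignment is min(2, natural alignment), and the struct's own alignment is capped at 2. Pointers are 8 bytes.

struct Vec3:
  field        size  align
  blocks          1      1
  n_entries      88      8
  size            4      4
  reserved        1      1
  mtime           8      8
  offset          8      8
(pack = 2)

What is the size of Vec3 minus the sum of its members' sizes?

0..1  blocks  (1B, 1-aligned)
1..2  -- padding (1B)
2..90  n_entries  (88B, 2-aligned)
90..94  size  (4B, 2-aligned)
94..95  reserved  (1B, 1-aligned)
95..96  -- padding (1B)
96..104  mtime  (8B, 2-aligned)
104..112  offset  (8B, 2-aligned)
sizeof = 112, alignof = 2
data bytes 110, size 112 → padding 2

2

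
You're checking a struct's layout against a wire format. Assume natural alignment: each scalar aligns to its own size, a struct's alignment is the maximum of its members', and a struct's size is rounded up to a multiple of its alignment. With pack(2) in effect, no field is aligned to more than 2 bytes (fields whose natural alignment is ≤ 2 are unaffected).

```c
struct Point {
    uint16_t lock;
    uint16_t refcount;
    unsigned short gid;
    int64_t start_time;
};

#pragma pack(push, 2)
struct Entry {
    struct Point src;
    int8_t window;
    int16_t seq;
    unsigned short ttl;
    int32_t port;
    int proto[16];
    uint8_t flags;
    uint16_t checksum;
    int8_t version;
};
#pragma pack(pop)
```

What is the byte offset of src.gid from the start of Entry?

Point: lock at 0 (size 2, align 2) → ends 2; refcount at 2 (size 2, align 2) → ends 4; gid at 4 (size 2, align 2) → ends 6; pad 2 to align 8 for start_time; start_time at 8 (size 8, align 8) → ends 16; total 16 bytes, alignment 8
src at 0 (size 16, align 2) → ends 16
within Point: gid at 4
0 + 4 = 4

4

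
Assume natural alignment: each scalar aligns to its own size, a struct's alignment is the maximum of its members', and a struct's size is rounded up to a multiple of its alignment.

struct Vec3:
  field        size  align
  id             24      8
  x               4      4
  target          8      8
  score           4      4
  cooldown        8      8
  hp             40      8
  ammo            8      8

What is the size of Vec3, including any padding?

0..24  id  (24B, 8-aligned)
24..28  x  (4B, 4-aligned)
28..32  -- padding (4B)
32..40  target  (8B, 8-aligned)
40..44  score  (4B, 4-aligned)
44..48  -- padding (4B)
48..56  cooldown  (8B, 8-aligned)
56..96  hp  (40B, 8-aligned)
96..104  ammo  (8B, 8-aligned)
sizeof = 104, alignof = 8

104 bytes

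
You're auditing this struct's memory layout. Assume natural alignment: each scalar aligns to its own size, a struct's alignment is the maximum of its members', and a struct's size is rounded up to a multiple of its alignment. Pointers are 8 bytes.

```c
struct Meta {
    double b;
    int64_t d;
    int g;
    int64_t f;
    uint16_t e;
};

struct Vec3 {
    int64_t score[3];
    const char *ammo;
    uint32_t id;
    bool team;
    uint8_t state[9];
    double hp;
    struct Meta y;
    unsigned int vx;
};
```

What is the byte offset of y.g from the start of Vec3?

72

Meta: b at 0 (size 8, align 8) → ends 8; d at 8 (size 8, align 8) → ends 16; g at 16 (size 4, align 4) → ends 20; pad 4 to align 8 for f; f at 24 (size 8, align 8) → ends 32; e at 32 (size 2, align 2) → ends 34; tail pad 6 to reach multiple of 8; total 40 bytes, alignment 8
score at 0 (size 24, align 8) → ends 24
ammo at 24 (size 8, align 8) → ends 32
id at 32 (size 4, align 4) → ends 36
team at 36 (size 1, align 1) → ends 37
state at 37 (size 9, align 1) → ends 46
pad 2 to align 8 for hp
hp at 48 (size 8, align 8) → ends 56
y at 56 (size 40, align 8) → ends 96
within Meta: g at 16
56 + 16 = 72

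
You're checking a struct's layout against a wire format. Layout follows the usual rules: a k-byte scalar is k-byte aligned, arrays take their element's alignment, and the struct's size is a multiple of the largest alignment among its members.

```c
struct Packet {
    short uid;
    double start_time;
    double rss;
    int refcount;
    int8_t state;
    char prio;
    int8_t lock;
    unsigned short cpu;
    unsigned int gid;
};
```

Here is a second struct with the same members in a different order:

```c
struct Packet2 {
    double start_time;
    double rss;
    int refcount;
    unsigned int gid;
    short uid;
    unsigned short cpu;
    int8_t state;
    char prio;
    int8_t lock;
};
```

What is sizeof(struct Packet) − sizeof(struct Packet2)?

8

@0: uid [2B, align 2] → 2
+6 pad (align 8)
@8: start_time [8B, align 8] → 16
@16: rss [8B, align 8] → 24
@24: refcount [4B, align 4] → 28
@28: state [1B, align 1] → 29
@29: prio [1B, align 1] → 30
@30: lock [1B, align 1] → 31
+1 pad (align 2)
@32: cpu [2B, align 2] → 34
+2 pad (align 4)
@36: gid [4B, align 4] → 40
size 40, align 8
— Packet2 —
@0: start_time [8B, align 8] → 8
@8: rss [8B, align 8] → 16
@16: refcount [4B, align 4] → 20
@20: gid [4B, align 4] → 24
@24: uid [2B, align 2] → 26
@26: cpu [2B, align 2] → 28
@28: state [1B, align 1] → 29
@29: prio [1B, align 1] → 30
@30: lock [1B, align 1] → 31
+1 tail pad (align 8)
size 32, align 8
40 − 32 = 8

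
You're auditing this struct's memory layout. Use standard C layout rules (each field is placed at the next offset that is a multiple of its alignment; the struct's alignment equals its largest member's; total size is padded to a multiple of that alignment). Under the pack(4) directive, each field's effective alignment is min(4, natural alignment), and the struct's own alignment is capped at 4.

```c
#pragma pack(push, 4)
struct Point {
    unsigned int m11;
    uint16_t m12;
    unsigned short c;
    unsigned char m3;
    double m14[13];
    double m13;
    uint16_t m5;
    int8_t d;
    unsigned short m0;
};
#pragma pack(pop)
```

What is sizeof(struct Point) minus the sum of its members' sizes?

6

m11 at 0 (size 4, align 4) → ends 4
m12 at 4 (size 2, align 2) → ends 6
c at 6 (size 2, align 2) → ends 8
m3 at 8 (size 1, align 1) → ends 9
pad 3 to align 4 for m14
m14 at 12 (size 104, align 4) → ends 116
m13 at 116 (size 8, align 4) → ends 124
m5 at 124 (size 2, align 2) → ends 126
d at 126 (size 1, align 1) → ends 127
pad 1 to align 2 for m0
m0 at 128 (size 2, align 2) → ends 130
tail pad 2 to reach multiple of 4
total 132 bytes, alignment 4
data bytes 126, size 132 → padding 6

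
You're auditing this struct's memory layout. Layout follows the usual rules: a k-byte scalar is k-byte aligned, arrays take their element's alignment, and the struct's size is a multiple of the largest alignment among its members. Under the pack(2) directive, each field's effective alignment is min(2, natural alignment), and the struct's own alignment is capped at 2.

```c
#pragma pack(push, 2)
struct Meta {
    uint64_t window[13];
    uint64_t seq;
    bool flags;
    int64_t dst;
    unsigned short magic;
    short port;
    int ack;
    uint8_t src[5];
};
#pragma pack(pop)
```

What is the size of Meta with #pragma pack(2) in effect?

136

@0: window [104B, align 2] → 104
@104: seq [8B, align 2] → 112
@112: flags [1B, align 1] → 113
+1 pad (align 2)
@114: dst [8B, align 2] → 122
@122: magic [2B, align 2] → 124
@124: port [2B, align 2] → 126
@126: ack [4B, align 2] → 130
@130: src [5B, align 1] → 135
+1 tail pad (align 2)
size 136, align 2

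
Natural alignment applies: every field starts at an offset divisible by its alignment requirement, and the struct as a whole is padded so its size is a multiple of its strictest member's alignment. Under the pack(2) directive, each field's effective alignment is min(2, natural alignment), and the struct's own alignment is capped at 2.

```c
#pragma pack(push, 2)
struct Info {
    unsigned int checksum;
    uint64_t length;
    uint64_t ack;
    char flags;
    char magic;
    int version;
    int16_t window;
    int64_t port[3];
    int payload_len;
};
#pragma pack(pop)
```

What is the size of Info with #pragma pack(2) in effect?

56

checksum at 0 (size 4, align 2) → ends 4
length at 4 (size 8, align 2) → ends 12
ack at 12 (size 8, align 2) → ends 20
flags at 20 (size 1, align 1) → ends 21
magic at 21 (size 1, align 1) → ends 22
version at 22 (size 4, align 2) → ends 26
window at 26 (size 2, align 2) → ends 28
port at 28 (size 24, align 2) → ends 52
payload_len at 52 (size 4, align 2) → ends 56
total 56 bytes, alignment 2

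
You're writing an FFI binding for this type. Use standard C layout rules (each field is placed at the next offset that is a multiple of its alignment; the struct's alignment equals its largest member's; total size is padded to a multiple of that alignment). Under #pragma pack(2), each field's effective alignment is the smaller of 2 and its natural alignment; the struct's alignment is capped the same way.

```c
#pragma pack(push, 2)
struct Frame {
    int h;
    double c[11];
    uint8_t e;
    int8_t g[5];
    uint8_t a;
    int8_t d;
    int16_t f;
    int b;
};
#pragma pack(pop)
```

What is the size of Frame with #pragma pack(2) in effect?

@0: h [4B, align 2] → 4
@4: c [88B, align 2] → 92
@92: e [1B, align 1] → 93
@93: g [5B, align 1] → 98
@98: a [1B, align 1] → 99
@99: d [1B, align 1] → 100
@100: f [2B, align 2] → 102
@102: b [4B, align 2] → 106
size 106, align 2

106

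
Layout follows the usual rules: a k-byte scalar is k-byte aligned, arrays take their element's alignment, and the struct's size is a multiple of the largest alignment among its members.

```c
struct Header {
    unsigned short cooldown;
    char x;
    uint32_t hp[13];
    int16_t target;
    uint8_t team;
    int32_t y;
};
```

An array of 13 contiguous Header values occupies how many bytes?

0..2  cooldown  (2B, 2-aligned)
2..3  x  (1B, 1-aligned)
3..4  -- padding (1B)
4..56  hp  (52B, 4-aligned)
56..58  target  (2B, 2-aligned)
58..59  team  (1B, 1-aligned)
59..60  -- padding (1B)
60..64  y  (4B, 4-aligned)
sizeof = 64, alignof = 4
array of 13: 13 × 64 = 832

832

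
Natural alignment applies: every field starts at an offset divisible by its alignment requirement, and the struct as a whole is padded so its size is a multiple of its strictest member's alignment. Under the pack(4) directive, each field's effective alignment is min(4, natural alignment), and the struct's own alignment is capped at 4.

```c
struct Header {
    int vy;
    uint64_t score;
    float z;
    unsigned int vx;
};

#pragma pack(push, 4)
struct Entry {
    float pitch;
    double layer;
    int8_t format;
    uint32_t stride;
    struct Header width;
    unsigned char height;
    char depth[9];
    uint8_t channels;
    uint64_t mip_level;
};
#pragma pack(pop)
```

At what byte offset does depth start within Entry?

45

Header: vy at 0 (size 4, align 4) → ends 4; pad 4 to align 8 for score; score at 8 (size 8, align 8) → ends 16; z at 16 (size 4, align 4) → ends 20; vx at 20 (size 4, align 4) → ends 24; total 24 bytes, alignment 8
pitch at 0 (size 4, align 4) → ends 4
layer at 4 (size 8, align 4) → ends 12
format at 12 (size 1, align 1) → ends 13
pad 3 to align 4 for stride
stride at 16 (size 4, align 4) → ends 20
width at 20 (size 24, align 4) → ends 44
height at 44 (size 1, align 1) → ends 45
depth at 45 (size 9, align 1) → ends 54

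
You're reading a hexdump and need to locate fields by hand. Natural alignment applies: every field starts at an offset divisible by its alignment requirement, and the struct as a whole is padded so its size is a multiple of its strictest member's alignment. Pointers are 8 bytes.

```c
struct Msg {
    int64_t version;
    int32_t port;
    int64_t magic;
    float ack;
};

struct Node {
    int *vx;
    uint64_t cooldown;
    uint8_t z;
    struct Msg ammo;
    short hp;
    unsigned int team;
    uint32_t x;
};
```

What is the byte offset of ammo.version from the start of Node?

Msg: version at 0 (size 8, align 8) → ends 8; port at 8 (size 4, align 4) → ends 12; pad 4 to align 8 for magic; magic at 16 (size 8, align 8) → ends 24; ack at 24 (size 4, align 4) → ends 28; tail pad 4 to reach multiple of 8; total 32 bytes, alignment 8
vx at 0 (size 8, align 8) → ends 8
cooldown at 8 (size 8, align 8) → ends 16
z at 16 (size 1, align 1) → ends 17
pad 7 to align 8 for ammo
ammo at 24 (size 32, align 8) → ends 56
within Msg: version at 0
24 + 0 = 24

24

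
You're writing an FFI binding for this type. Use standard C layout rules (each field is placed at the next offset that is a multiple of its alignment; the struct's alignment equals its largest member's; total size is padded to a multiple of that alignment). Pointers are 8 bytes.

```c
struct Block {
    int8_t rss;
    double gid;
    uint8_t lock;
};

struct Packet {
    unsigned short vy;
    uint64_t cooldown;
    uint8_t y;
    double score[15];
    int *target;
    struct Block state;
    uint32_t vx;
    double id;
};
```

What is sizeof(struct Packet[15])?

Block: rss at 0 (size 1, align 1) → ends 1; pad 7 to align 8 for gid; gid at 8 (size 8, align 8) → ends 16; lock at 16 (size 1, align 1) → ends 17; tail pad 7 to reach multiple of 8; total 24 bytes, alignment 8
vy at 0 (size 2, align 2) → ends 2
pad 6 to align 8 for cooldown
cooldown at 8 (size 8, align 8) → ends 16
y at 16 (size 1, align 1) → ends 17
pad 7 to align 8 for score
score at 24 (size 120, align 8) → ends 144
target at 144 (size 8, align 8) → ends 152
state at 152 (size 24, align 8) → ends 176
vx at 176 (size 4, align 4) → ends 180
pad 4 to align 8 for id
id at 184 (size 8, align 8) → ends 192
total 192 bytes, alignment 8
array of 15: 15 × 192 = 2880

2880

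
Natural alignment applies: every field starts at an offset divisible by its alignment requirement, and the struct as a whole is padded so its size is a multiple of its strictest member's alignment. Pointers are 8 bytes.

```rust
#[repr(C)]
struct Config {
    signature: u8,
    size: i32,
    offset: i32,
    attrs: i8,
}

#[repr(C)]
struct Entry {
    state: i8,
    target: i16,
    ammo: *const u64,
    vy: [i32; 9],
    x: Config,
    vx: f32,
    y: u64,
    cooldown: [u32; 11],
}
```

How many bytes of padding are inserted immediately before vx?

0

Config: 0..1  signature  (1B, 1-aligned); 1..4  -- padding (3B); 4..8  size  (4B, 4-aligned); 8..12  offset  (4B, 4-aligned); 12..13  attrs  (1B, 1-aligned); 13..16  -- tail padding (3B); sizeof = 16, alignof = 4
0..1  state  (1B, 1-aligned)
1..2  -- padding (1B)
2..4  target  (2B, 2-aligned)
4..8  -- padding (4B)
8..16  ammo  (8B, 8-aligned)
16..52  vy  (36B, 4-aligned)
52..68  x  (16B, 4-aligned)
68..72  vx  (4B, 4-aligned)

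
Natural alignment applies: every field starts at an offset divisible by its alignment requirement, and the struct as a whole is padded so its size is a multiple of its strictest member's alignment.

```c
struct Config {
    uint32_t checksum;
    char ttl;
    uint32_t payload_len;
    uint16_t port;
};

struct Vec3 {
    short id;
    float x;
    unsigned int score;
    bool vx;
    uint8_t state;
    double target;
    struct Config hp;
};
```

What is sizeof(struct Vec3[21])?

840

Config: checksum at 0 (size 4, align 4) → ends 4; ttl at 4 (size 1, align 1) → ends 5; pad 3 to align 4 for payload_len; payload_len at 8 (size 4, align 4) → ends 12; port at 12 (size 2, align 2) → ends 14; tail pad 2 to reach multiple of 4; total 16 bytes, alignment 4
id at 0 (size 2, align 2) → ends 2
pad 2 to align 4 for x
x at 4 (size 4, align 4) → ends 8
score at 8 (size 4, align 4) → ends 12
vx at 12 (size 1, align 1) → ends 13
state at 13 (size 1, align 1) → ends 14
pad 2 to align 8 for target
target at 16 (size 8, align 8) → ends 24
hp at 24 (size 16, align 4) → ends 40
total 40 bytes, alignment 8
array of 21: 21 × 40 = 840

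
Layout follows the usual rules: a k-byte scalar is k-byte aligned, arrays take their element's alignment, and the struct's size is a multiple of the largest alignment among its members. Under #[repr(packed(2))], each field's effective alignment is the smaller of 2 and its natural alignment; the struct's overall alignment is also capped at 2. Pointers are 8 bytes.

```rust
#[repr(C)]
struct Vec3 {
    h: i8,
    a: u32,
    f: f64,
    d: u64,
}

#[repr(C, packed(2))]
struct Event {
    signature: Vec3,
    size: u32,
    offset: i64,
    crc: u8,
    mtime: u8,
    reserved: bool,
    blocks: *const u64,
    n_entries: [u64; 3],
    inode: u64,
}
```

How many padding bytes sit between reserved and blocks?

Vec3: 0..1  h  (1B, 1-aligned); 1..4  -- padding (3B); 4..8  a  (4B, 4-aligned); 8..16  f  (8B, 8-aligned); 16..24  d  (8B, 8-aligned); sizeof = 24, alignof = 8
0..24  signature  (24B, 2-aligned)
24..28  size  (4B, 2-aligned)
28..36  offset  (8B, 2-aligned)
36..37  crc  (1B, 1-aligned)
37..38  mtime  (1B, 1-aligned)
38..39  reserved  (1B, 1-aligned)
39..40  -- padding (1B)
40..48  blocks  (8B, 2-aligned)

1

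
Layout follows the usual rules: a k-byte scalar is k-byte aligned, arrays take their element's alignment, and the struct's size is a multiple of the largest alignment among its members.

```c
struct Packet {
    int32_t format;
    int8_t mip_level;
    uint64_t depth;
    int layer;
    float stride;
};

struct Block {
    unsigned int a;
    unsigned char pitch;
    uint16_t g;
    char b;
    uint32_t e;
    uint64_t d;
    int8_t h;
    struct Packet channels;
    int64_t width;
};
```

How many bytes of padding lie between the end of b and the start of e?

Packet: 0..4  format  (4B, 4-aligned); 4..5  mip_level  (1B, 1-aligned); 5..8  -- padding (3B); 8..16  depth  (8B, 8-aligned); 16..20  layer  (4B, 4-aligned); 20..24  stride  (4B, 4-aligned); sizeof = 24, alignof = 8
0..4  a  (4B, 4-aligned)
4..5  pitch  (1B, 1-aligned)
5..6  -- padding (1B)
6..8  g  (2B, 2-aligned)
8..9  b  (1B, 1-aligned)
9..12  -- padding (3B)
12..16  e  (4B, 4-aligned)

3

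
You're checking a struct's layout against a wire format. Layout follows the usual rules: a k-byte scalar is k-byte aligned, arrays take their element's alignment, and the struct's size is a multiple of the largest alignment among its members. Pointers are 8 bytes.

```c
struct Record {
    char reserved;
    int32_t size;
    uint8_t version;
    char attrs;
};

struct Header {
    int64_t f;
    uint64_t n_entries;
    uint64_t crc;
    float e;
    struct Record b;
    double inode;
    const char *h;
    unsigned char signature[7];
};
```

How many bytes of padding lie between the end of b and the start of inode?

Record: 0..1  reserved  (1B, 1-aligned); 1..4  -- padding (3B); 4..8  size  (4B, 4-aligned); 8..9  version  (1B, 1-aligned); 9..10  attrs  (1B, 1-aligned); 10..12  -- tail padding (2B); sizeof = 12, alignof = 4
0..8  f  (8B, 8-aligned)
8..16  n_entries  (8B, 8-aligned)
16..24  crc  (8B, 8-aligned)
24..28  e  (4B, 4-aligned)
28..40  b  (12B, 4-aligned)
40..48  inode  (8B, 8-aligned)

0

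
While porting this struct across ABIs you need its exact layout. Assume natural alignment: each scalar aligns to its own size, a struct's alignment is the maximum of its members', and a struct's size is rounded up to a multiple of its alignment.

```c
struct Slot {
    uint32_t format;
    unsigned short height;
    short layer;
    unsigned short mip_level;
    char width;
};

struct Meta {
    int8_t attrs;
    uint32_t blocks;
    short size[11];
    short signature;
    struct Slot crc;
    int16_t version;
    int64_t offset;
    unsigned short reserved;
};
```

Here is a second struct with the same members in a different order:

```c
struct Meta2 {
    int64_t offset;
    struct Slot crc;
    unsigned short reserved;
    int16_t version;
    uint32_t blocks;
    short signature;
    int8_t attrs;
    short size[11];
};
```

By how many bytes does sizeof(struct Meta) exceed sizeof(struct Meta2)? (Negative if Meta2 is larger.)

Slot: 0..4  format  (4B, 4-aligned); 4..6  height  (2B, 2-aligned); 6..8  layer  (2B, 2-aligned); 8..10  mip_level  (2B, 2-aligned); 10..11  width  (1B, 1-aligned); 11..12  -- tail padding (1B); sizeof = 12, alignof = 4
0..1  attrs  (1B, 1-aligned)
1..4  -- padding (3B)
4..8  blocks  (4B, 4-aligned)
8..30  size  (22B, 2-aligned)
30..32  signature  (2B, 2-aligned)
32..44  crc  (12B, 4-aligned)
44..46  version  (2B, 2-aligned)
46..48  -- padding (2B)
48..56  offset  (8B, 8-aligned)
56..58  reserved  (2B, 2-aligned)
58..64  -- tail padding (6B)
sizeof = 64, alignof = 8
— Meta2 —
0..8  offset  (8B, 8-aligned)
8..20  crc  (12B, 4-aligned)
20..22  reserved  (2B, 2-aligned)
22..24  version  (2B, 2-aligned)
24..28  blocks  (4B, 4-aligned)
28..30  signature  (2B, 2-aligned)
30..31  attrs  (1B, 1-aligned)
31..32  -- padding (1B)
32..54  size  (22B, 2-aligned)
54..56  -- tail padding (2B)
sizeof = 56, alignof = 8
64 − 56 = 8

8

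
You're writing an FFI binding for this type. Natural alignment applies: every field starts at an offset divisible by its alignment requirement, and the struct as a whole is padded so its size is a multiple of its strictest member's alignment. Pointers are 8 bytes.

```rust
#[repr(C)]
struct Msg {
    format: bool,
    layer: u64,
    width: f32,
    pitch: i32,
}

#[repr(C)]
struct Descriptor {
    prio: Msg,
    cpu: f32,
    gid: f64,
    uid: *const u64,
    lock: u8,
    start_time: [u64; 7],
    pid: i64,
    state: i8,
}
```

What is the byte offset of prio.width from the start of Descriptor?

16

Msg: format at 0 (size 1, align 1) → ends 1; pad 7 to align 8 for layer; layer at 8 (size 8, align 8) → ends 16; width at 16 (size 4, align 4) → ends 20; pitch at 20 (size 4, align 4) → ends 24; total 24 bytes, alignment 8
prio at 0 (size 24, align 8) → ends 24
within Msg: width at 16
0 + 16 = 16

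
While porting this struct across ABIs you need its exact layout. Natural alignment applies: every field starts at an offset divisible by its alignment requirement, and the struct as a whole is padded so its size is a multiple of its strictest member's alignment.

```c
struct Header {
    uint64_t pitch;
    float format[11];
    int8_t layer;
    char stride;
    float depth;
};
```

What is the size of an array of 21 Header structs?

0..8  pitch  (8B, 8-aligned)
8..52  format  (44B, 4-aligned)
52..53  layer  (1B, 1-aligned)
53..54  stride  (1B, 1-aligned)
54..56  -- padding (2B)
56..60  depth  (4B, 4-aligned)
60..64  -- tail padding (4B)
sizeof = 64, alignof = 8
array of 21: 21 × 64 = 1344

1344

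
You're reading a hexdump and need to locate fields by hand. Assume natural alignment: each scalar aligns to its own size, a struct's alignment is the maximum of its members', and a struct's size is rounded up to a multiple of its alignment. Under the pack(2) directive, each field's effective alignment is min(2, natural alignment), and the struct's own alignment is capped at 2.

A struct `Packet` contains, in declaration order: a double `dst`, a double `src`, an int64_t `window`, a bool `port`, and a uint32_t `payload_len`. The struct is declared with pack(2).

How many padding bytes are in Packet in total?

1

dst at 0 (size 8, align 2) → ends 8
src at 8 (size 8, align 2) → ends 16
window at 16 (size 8, align 2) → ends 24
port at 24 (size 1, align 1) → ends 25
pad 1 to align 2 for payload_len
payload_len at 26 (size 4, align 2) → ends 30
total 30 bytes, alignment 2
data bytes 29, size 30 → padding 1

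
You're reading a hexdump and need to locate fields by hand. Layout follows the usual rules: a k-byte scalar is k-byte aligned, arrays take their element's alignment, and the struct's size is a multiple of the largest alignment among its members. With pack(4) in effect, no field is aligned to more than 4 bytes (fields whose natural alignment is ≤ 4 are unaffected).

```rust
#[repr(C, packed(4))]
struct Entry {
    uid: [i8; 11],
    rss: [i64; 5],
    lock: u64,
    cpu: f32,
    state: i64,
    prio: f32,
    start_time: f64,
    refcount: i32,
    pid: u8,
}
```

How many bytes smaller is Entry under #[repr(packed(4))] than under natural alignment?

natural layout:
  0..11  uid  (11B, 1-aligned)
  11..16  -- padding (5B)
  16..56  rss  (40B, 8-aligned)
  56..64  lock  (8B, 8-aligned)
  64..68  cpu  (4B, 4-aligned)
  68..72  -- padding (4B)
  72..80  state  (8B, 8-aligned)
  80..84  prio  (4B, 4-aligned)
  84..88  -- padding (4B)
  88..96  start_time  (8B, 8-aligned)
  96..100  refcount  (4B, 4-aligned)
  100..101  pid  (1B, 1-aligned)
  101..104  -- tail padding (3B)
  sizeof = 104, alignof = 8
packed(4) layout:
  0..11  uid  (11B, 1-aligned)
  11..12  -- padding (1B)
  12..52  rss  (40B, 4-aligned)
  52..60  lock  (8B, 4-aligned)
  60..64  cpu  (4B, 4-aligned)
  64..72  state  (8B, 4-aligned)
  72..76  prio  (4B, 4-aligned)
  76..84  start_time  (8B, 4-aligned)
  84..88  refcount  (4B, 4-aligned)
  88..89  pid  (1B, 1-aligned)
  89..92  -- tail padding (3B)
  sizeof = 92, alignof = 4
104 − 92 = 12

12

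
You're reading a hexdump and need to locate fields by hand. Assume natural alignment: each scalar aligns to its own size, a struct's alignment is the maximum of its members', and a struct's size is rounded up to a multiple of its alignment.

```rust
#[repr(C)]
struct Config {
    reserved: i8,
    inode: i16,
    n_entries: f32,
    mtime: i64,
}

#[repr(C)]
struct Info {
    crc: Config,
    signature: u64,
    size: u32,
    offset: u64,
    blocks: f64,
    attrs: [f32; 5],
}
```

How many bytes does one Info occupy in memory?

72 bytes

Config: reserved at 0 (size 1, align 1) → ends 1; pad 1 to align 2 for inode; inode at 2 (size 2, align 2) → ends 4; n_entries at 4 (size 4, align 4) → ends 8; mtime at 8 (size 8, align 8) → ends 16; total 16 bytes, alignment 8
crc at 0 (size 16, align 8) → ends 16
signature at 16 (size 8, align 8) → ends 24
size at 24 (size 4, align 4) → ends 28
pad 4 to align 8 for offset
offset at 32 (size 8, align 8) → ends 40
blocks at 40 (size 8, align 8) → ends 48
attrs at 48 (size 20, align 4) → ends 68
tail pad 4 to reach multiple of 8
total 72 bytes, alignment 8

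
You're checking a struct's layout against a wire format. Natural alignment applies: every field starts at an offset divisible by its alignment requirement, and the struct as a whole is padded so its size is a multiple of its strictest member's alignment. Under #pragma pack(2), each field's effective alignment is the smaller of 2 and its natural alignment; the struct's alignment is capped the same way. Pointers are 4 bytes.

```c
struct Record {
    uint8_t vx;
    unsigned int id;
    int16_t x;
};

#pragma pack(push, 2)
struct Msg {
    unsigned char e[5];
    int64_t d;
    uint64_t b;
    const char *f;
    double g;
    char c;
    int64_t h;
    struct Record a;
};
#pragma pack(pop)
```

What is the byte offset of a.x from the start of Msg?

Record: @0: vx [1B, align 1] → 1; +3 pad (align 4); @4: id [4B, align 4] → 8; @8: x [2B, align 2] → 10; +2 tail pad (align 4); size 12, align 4
@0: e [5B, align 1] → 5
+1 pad (align 2)
@6: d [8B, align 2] → 14
@14: b [8B, align 2] → 22
@22: f [4B, align 2] → 26
@26: g [8B, align 2] → 34
@34: c [1B, align 1] → 35
+1 pad (align 2)
@36: h [8B, align 2] → 44
@44: a [12B, align 2] → 56
within Record: x at 8
44 + 8 = 52

52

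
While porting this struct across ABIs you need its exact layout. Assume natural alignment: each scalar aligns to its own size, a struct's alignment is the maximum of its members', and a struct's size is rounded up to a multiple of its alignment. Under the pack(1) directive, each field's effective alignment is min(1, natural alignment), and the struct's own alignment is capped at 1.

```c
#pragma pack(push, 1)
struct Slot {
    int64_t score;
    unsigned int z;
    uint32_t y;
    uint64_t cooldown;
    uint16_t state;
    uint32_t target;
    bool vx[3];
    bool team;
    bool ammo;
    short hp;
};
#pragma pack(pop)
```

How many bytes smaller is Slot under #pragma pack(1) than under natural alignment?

3

natural layout:
  score at 0 (size 8, align 8) → ends 8
  z at 8 (size 4, align 4) → ends 12
  y at 12 (size 4, align 4) → ends 16
  cooldown at 16 (size 8, align 8) → ends 24
  state at 24 (size 2, align 2) → ends 26
  pad 2 to align 4 for target
  target at 28 (size 4, align 4) → ends 32
  vx at 32 (size 3, align 1) → ends 35
  team at 35 (size 1, align 1) → ends 36
  ammo at 36 (size 1, align 1) → ends 37
  pad 1 to align 2 for hp
  hp at 38 (size 2, align 2) → ends 40
  total 40 bytes, alignment 8
packed(1) layout:
  score at 0 (size 8, align 1) → ends 8
  z at 8 (size 4, align 1) → ends 12
  y at 12 (size 4, align 1) → ends 16
  cooldown at 16 (size 8, align 1) → ends 24
  state at 24 (size 2, align 1) → ends 26
  target at 26 (size 4, align 1) → ends 30
  vx at 30 (size 3, align 1) → ends 33
  team at 33 (size 1, align 1) → ends 34
  ammo at 34 (size 1, align 1) → ends 35
  hp at 35 (size 2, align 1) → ends 37
  total 37 bytes, alignment 1
40 − 37 = 3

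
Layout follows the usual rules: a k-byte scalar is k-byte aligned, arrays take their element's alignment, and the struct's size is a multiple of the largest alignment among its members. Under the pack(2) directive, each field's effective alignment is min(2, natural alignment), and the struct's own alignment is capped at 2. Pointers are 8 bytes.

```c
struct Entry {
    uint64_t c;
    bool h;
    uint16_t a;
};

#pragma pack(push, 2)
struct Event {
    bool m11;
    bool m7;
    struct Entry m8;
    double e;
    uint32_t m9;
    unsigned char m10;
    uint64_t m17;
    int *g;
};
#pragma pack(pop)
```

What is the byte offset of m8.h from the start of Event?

Entry: 0..8  c  (8B, 8-aligned); 8..9  h  (1B, 1-aligned); 9..10  -- padding (1B); 10..12  a  (2B, 2-aligned); 12..16  -- tail padding (4B); sizeof = 16, alignof = 8
0..1  m11  (1B, 1-aligned)
1..2  m7  (1B, 1-aligned)
2..18  m8  (16B, 2-aligned)
within Entry: h at 8
2 + 8 = 10

10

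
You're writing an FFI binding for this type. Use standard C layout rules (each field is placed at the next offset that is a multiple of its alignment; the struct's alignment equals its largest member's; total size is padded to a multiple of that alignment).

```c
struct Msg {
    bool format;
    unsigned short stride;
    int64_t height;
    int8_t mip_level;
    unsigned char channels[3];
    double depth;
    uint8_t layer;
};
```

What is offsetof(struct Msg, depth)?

24

@0: format [1B, align 1] → 1
+1 pad (align 2)
@2: stride [2B, align 2] → 4
+4 pad (align 8)
@8: height [8B, align 8] → 16
@16: mip_level [1B, align 1] → 17
@17: channels [3B, align 1] → 20
+4 pad (align 8)
@24: depth [8B, align 8] → 32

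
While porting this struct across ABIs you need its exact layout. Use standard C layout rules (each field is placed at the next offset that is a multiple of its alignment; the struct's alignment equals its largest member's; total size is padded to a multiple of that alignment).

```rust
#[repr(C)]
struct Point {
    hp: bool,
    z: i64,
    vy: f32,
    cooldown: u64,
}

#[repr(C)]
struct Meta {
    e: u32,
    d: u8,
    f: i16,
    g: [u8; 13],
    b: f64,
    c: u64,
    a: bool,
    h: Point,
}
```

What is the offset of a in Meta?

Point: hp at 0 (size 1, align 1) → ends 1; pad 7 to align 8 for z; z at 8 (size 8, align 8) → ends 16; vy at 16 (size 4, align 4) → ends 20; pad 4 to align 8 for cooldown; cooldown at 24 (size 8, align 8) → ends 32; total 32 bytes, alignment 8
e at 0 (size 4, align 4) → ends 4
d at 4 (size 1, align 1) → ends 5
pad 1 to align 2 for f
f at 6 (size 2, align 2) → ends 8
g at 8 (size 13, align 1) → ends 21
pad 3 to align 8 for b
b at 24 (size 8, align 8) → ends 32
c at 32 (size 8, align 8) → ends 40
a at 40 (size 1, align 1) → ends 41

40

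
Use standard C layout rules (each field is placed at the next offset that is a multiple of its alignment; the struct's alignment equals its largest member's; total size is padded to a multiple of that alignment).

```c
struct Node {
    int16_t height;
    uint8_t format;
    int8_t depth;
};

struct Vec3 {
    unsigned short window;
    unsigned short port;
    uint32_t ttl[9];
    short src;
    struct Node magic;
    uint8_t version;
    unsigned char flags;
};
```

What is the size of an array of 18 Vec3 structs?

864

Node: 0..2  height  (2B, 2-aligned); 2..3  format  (1B, 1-aligned); 3..4  depth  (1B, 1-aligned); sizeof = 4, alignof = 2
0..2  window  (2B, 2-aligned)
2..4  port  (2B, 2-aligned)
4..40  ttl  (36B, 4-aligned)
40..42  src  (2B, 2-aligned)
42..46  magic  (4B, 2-aligned)
46..47  version  (1B, 1-aligned)
47..48  flags  (1B, 1-aligned)
sizeof = 48, alignof = 4
array of 18: 18 × 48 = 864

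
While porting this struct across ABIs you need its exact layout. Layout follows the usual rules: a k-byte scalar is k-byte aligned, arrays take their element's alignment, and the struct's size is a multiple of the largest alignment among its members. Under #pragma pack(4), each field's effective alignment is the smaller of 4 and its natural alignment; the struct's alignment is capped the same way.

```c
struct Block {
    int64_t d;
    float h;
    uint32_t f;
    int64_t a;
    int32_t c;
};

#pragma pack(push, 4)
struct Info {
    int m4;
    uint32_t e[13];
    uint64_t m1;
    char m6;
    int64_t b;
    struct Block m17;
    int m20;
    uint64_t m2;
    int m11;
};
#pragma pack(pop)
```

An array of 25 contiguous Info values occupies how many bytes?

Block: 0..8  d  (8B, 8-aligned); 8..12  h  (4B, 4-aligned); 12..16  f  (4B, 4-aligned); 16..24  a  (8B, 8-aligned); 24..28  c  (4B, 4-aligned); 28..32  -- tail padding (4B); sizeof = 32, alignof = 8
0..4  m4  (4B, 4-aligned)
4..56  e  (52B, 4-aligned)
56..64  m1  (8B, 4-aligned)
64..65  m6  (1B, 1-aligned)
65..68  -- padding (3B)
68..76  b  (8B, 4-aligned)
76..108  m17  (32B, 4-aligned)
108..112  m20  (4B, 4-aligned)
112..120  m2  (8B, 4-aligned)
120..124  m11  (4B, 4-aligned)
sizeof = 124, alignof = 4
array of 25: 25 × 124 = 3100

3100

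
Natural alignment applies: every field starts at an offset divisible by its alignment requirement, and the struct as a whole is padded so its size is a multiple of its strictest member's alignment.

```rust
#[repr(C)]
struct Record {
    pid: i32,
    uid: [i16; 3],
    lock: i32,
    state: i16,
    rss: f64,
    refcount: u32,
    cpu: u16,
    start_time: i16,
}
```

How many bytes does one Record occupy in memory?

pid at 0 (size 4, align 4) → ends 4
uid at 4 (size 6, align 2) → ends 10
pad 2 to align 4 for lock
lock at 12 (size 4, align 4) → ends 16
state at 16 (size 2, align 2) → ends 18
pad 6 to align 8 for rss
rss at 24 (size 8, align 8) → ends 32
refcount at 32 (size 4, align 4) → ends 36
cpu at 36 (size 2, align 2) → ends 38
start_time at 38 (size 2, align 2) → ends 40
total 40 bytes, alignment 8

40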